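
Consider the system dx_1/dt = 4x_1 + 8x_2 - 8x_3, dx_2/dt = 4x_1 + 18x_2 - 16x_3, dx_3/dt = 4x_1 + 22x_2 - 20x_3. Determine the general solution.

x_1(t) = c_1e^(4t) + c_3e^(-4t), x_2(t) = 2c_1e^(4t) + c_2e^(2t) + 2c_3e^(-4t), x_3(t) = 2c_1e^(4t) + c_2e^(2t) + 3c_3e^(-4t)

Coefficient matrix A = [[4, 8, -8], [4, 18, -16], [4, 22, -20]].
det(A - λI) = 0 gives eigenvalues λ = 4, 2, -4.
For λ=4: eigenvector (1,2,2).
For λ=2: eigenvector (0,1,1).
For λ=-4: eigenvector (1,2,3).
General solution: c_1e^(4t)(1,2,2) + c_2e^(2t)(0,1,1) + c_3e^(-4t)(1,2,3).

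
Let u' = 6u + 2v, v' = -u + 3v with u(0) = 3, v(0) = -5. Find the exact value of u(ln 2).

A = [[6,2],[-1,3]]; eigenvalues λ = 4, 5.
Eigenvectors: (1,-1) for λ=4, (2,-1) for λ=5.
From the initial condition, c_1 = 7, c_2 = -2.
u(ln 2) = (7)(2^4)(1) + (-2)(2^5)(2) = -16.

-16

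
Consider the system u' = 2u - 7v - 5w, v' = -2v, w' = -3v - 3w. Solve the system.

Coefficient matrix A = [[2, -7, -5], [0, -2, 0], [0, -3, -3]].
det(A - λI) = 0 gives eigenvalues λ = 2, -2, -3.
For λ=2: eigenvector (1,0,0).
For λ=-2: eigenvector (-2,1,-3).
For λ=-3: eigenvector (1,0,1).
General solution: C_1e^(2t)(1,0,0) + C_2e^(-2t)(-2,1,-3) + C_3e^(-3t)(1,0,1).

u(t) = C_1e^(2t) - 2C_2e^(-2t) + C_3e^(-3t), v(t) = C_2e^(-2t), w(t) = -3C_2e^(-2t) + C_3e^(-3t)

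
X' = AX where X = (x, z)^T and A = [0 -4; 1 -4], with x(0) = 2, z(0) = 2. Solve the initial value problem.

Coefficient matrix A = [[0, -4], [1, -4]].
Characteristic polynomial det(A - λI) = λ^2 + 4λ + 4 = 0.
Single eigenvalue λ = -2 with algebraic multiplicity 2.
Eigenvector v = (-2,-1); generalized eigenvector w with (A-λI)w=v is (-3,-1).
General solution: e^(-2t)[K_1·v + K_2·(t·v + w)].
Applying x(0)=2, z(0)=2 gives K_1=-4, K_2=2.

x(t) = -4te^(-2t) + 2e^(-2t), z(t) = -2te^(-2t) + 2e^(-2t)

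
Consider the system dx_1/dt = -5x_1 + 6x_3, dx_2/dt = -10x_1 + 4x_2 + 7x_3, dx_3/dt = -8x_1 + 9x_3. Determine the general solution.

Coefficient matrix A = [[-5, 0, 6], [-10, 4, 7], [-8, 0, 9]].
det(A - λI) = 0 gives eigenvalues λ = 4, 3, 1.
For λ=4: eigenvector (0,1,0).
For λ=3: eigenvector (3,2,4).
For λ=1: eigenvector (-1,-1,-1).
General solution: K_1e^(4t)(0,1,0) + K_2e^(3t)(3,2,4) + K_3e^(t)(-1,-1,-1).

x_1(t) = 3K_2e^(3t) - K_3e^(t), x_2(t) = K_1e^(4t) + 2K_2e^(3t) - K_3e^(t), x_3(t) = 4K_2e^(3t) - K_3e^(t)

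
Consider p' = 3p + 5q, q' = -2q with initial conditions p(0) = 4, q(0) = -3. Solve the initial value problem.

p(t) = e^(3t) + 3e^(-2t), q(t) = -3e^(-2t)

Coefficient matrix A = [[3, 5], [0, -2]].
Characteristic polynomial det(A - λI) = λ^2 - λ - 6 = 0.
Eigenvalues λ = -2, 3.
For λ=-2: (A-λI) row 1 is [5, 5], so an eigenvector is (-1, 1).
For λ=3: (A-λI) row 1 is [0, 5], so an eigenvector is (-1, 0).
General solution: C_1e^(-2t)(-1,1) + C_2e^(3t)(-1,0).
Applying p(0)=4, q(0)=-3 gives C_1=-3, C_2=-1.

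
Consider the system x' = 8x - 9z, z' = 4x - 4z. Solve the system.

x(t) = -3K_1e^(2t) - 3K_2te^(2t) - 2K_2e^(2t), z(t) = -2K_1e^(2t) - 2K_2te^(2t) - K_2e^(2t)

Coefficient matrix A = [[8, -9], [4, -4]].
Characteristic polynomial det(A - λI) = λ^2 - 4λ + 4 = 0.
Single eigenvalue λ = 2 with algebraic multiplicity 2.
Eigenvector v = (-3,-2); generalized eigenvector w with (A-λI)w=v is (-2,-1).
General solution: e^(2t)[K_1·v + K_2·(t·v + w)].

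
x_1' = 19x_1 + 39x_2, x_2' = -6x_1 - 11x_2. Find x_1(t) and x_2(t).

Coefficient matrix A = [[19, 39], [-6, -11]].
Characteristic polynomial det(A - λI) = λ^2 - 8λ + 25 = 0.
Eigenvalues λ = 4 ± 3i (complex conjugate pair).
For λ=4+3i: an eigenvector is (2,-1) - i(-3,1) = (2 + 3i, -1 - i).
A real fundamental pair from Re and Im of e^((4+3i)t)v: X_1 = e^(4t)(cos(3t)·(2,-1) + sin(3t)·(-3,1)), X_2 = e^(4t)(sin(3t)·(2,-1) - cos(3t)·(-3,1)).
General solution: C_1X_1 + C_2X_2.

x_1(t) = -3C_1e^(4t)sin(3t) + 2C_1e^(4t)cos(3t) + 2C_2e^(4t)sin(3t) + 3C_2e^(4t)cos(3t), x_2(t) = C_1e^(4t)sin(3t) - C_1e^(4t)cos(3t) - C_2e^(4t)sin(3t) - C_2e^(4t)cos(3t)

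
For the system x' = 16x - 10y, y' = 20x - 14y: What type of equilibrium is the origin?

saddle

A = [[16,-10],[20,-14]]; det(A-λI) = λ^2 - 2λ - 24.
λ = 6, -4: opposite signs.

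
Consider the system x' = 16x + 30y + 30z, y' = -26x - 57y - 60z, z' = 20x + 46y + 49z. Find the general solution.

Coefficient matrix A = [[16, 30, 30], [-26, -57, -60], [20, 46, 49]].
det(A - λI) = 0 gives eigenvalues λ = 4, 3, 1.
For λ=4: eigenvector (5,-10,8).
For λ=3: eigenvector (0,1,-1).
For λ=1: eigenvector (-2,4,-3).
General solution: C_1e^(4t)(5,-10,8) + C_2e^(3t)(0,1,-1) + C_3e^(t)(-2,4,-3).

x(t) = 5C_1e^(4t) - 2C_3e^(t), y(t) = -10C_1e^(4t) + C_2e^(3t) + 4C_3e^(t), z(t) = 8C_1e^(4t) - C_2e^(3t) - 3C_3e^(t)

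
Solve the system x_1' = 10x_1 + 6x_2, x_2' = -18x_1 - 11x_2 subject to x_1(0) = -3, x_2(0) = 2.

x_1(t) = -8e^(t) + 5e^(-2t), x_2(t) = 12e^(t) - 10e^(-2t)

Coefficient matrix A = [[10, 6], [-18, -11]].
Characteristic polynomial det(A - λI) = λ^2 + λ - 2 = 0.
Eigenvalues λ = -2, 1.
For λ=-2: (A-λI) row 1 is [12, 6], so an eigenvector is (-1, 2).
For λ=1: (A-λI) row 1 is [9, 6], so an eigenvector is (2, -3).
General solution: K_1e^(-2t)(-1,2) + K_2e^(t)(2,-3).
Applying x_1(0)=-3, x_2(0)=2 gives K_1=-5, K_2=-4.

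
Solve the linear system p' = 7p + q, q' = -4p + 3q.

p(t) = c_1e^(5t) + c_2te^(5t), q(t) = -2c_1e^(5t) - 2c_2te^(5t) + c_2e^(5t)

Coefficient matrix A = [[7, 1], [-4, 3]].
Characteristic polynomial det(A - λI) = λ^2 - 10λ + 25 = 0.
Single eigenvalue λ = 5 with algebraic multiplicity 2.
Eigenvector v = (1,-2); generalized eigenvector w with (A-λI)w=v is (0,1).
General solution: e^(5t)[c_1·v + c_2·(t·v + w)].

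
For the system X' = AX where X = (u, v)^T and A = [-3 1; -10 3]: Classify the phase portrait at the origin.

center

A = [[-3,1],[-10,3]]; det(A-λI) = λ^2 + 1.
λ = 0 ± i: zero real part.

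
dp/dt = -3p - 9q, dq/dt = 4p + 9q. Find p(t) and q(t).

p(t) = 3c_1e^(3t) + 3c_2te^(3t) - 2c_2e^(3t), q(t) = -2c_1e^(3t) - 2c_2te^(3t) + c_2e^(3t)

Coefficient matrix A = [[-3, -9], [4, 9]].
Characteristic polynomial det(A - λI) = λ^2 - 6λ + 9 = 0.
Single eigenvalue λ = 3 with algebraic multiplicity 2.
Eigenvector v = (3,-2); generalized eigenvector w with (A-λI)w=v is (-2,1).
General solution: e^(3t)[c_1·v + c_2·(t·v + w)].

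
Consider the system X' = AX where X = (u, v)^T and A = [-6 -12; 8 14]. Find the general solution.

u(t) = 3K_1e^(2t) - K_2e^(6t), v(t) = -2K_1e^(2t) + K_2e^(6t)

Coefficient matrix A = [[-6, -12], [8, 14]].
Characteristic polynomial det(A - λI) = λ^2 - 8λ + 12 = 0.
Eigenvalues λ = 2, 6.
For λ=2: (A-λI) row 1 is [-8, -12], so an eigenvector is (3, -2).
For λ=6: (A-λI) row 1 is [-12, -12], so an eigenvector is (-1, 1).
General solution: K_1e^(2t)(3,-2) + K_2e^(6t)(-1,1).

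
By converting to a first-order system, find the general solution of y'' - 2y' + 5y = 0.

y(t) = C_1e^(t)cos(2t) + C_2e^(t)sin(2t)

Let x_1 = y, x_2 = y'. Then x_1' = x_2 and x_2' = -5x_1 + 2x_2.
A = [[0,1],[-5,2]]; det(A-λI) = λ^2 - 2λ + 5.
Eigenvalues λ = 1 ± 2i.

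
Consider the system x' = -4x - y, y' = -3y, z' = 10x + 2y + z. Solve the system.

Coefficient matrix A = [[-4, -1, 0], [0, -3, 0], [10, 2, 1]].
det(A - λI) = 0 gives eigenvalues λ = 1, -3, -4.
For λ=1: eigenvector (0,0,1).
For λ=-3: eigenvector (-1,1,2).
For λ=-4: eigenvector (1,0,-2).
General solution: K_1e^(t)(0,0,1) + K_2e^(-3t)(-1,1,2) + K_3e^(-4t)(1,0,-2).

x(t) = -K_2e^(-3t) + K_3e^(-4t), y(t) = K_2e^(-3t), z(t) = K_1e^(t) + 2K_2e^(-3t) - 2K_3e^(-4t)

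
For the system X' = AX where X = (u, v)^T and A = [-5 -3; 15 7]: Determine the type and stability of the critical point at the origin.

unstable spiral

A = [[-5,-3],[15,7]]; det(A-λI) = λ^2 - 2λ + 10.
λ = 1 ± 3i: positive real part.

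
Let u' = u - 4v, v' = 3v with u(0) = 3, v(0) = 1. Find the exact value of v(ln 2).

A = [[1,-4],[0,3]]; eigenvalues λ = 3, 1.
Eigenvectors: (2,-1) for λ=3, (1,0) for λ=1.
From the initial condition, c_1 = -1, c_2 = 5.
v(ln 2) = (-1)(2^3)(-1) + (5)(2^1)(0) = 8.

8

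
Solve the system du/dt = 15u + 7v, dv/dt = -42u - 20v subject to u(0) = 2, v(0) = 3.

Coefficient matrix A = [[15, 7], [-42, -20]].
Characteristic polynomial det(A - λI) = λ^2 + 5λ - 6 = 0.
Eigenvalues λ = -6, 1.
For λ=-6: (A-λI) row 1 is [21, 7], so an eigenvector is (-1, 3).
For λ=1: (A-λI) row 1 is [14, 7], so an eigenvector is (-1, 2).
General solution: K_1e^(-6t)(-1,3) + K_2e^(t)(-1,2).
Applying u(0)=2, v(0)=3 gives K_1=7, K_2=-9.

u(t) = 9e^(t) - 7e^(-6t), v(t) = -18e^(t) + 21e^(-6t)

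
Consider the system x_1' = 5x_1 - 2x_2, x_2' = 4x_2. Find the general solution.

Coefficient matrix A = [[5, -2], [0, 4]].
Characteristic polynomial det(A - λI) = λ^2 - 9λ + 20 = 0.
Eigenvalues λ = 5, 4.
For λ=5: (A-λI) row 1 is [0, -2], so an eigenvector is (-1, 0).
For λ=4: (A-λI) row 1 is [1, -2], so an eigenvector is (-2, -1).
General solution: c_1e^(5t)(-1,0) + c_2e^(4t)(-2,-1).

x_1(t) = -c_1e^(5t) - 2c_2e^(4t), x_2(t) = -c_2e^(4t)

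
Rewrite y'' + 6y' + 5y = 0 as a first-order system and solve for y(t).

Let x_1 = y, x_2 = y'. Then x_1' = x_2 and x_2' = -5x_1 - 6x_2.
A = [[0,1],[-5,-6]]; det(A-λI) = λ^2 + 6λ + 5.
Eigenvalues λ = -1, -5 with eigenvectors (1,-1), (1,-5).

y(t) = C_1e^(-t) + C_2e^(-5t)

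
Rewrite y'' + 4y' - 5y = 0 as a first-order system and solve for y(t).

y(t) = C_1e^(t) + C_2e^(-5t)

Let x_1 = y, x_2 = y'. Then x_1' = x_2 and x_2' = 5x_1 - 4x_2.
A = [[0,1],[5,-4]]; det(A-λI) = λ^2 + 4λ - 5.
Eigenvalues λ = 1, -5 with eigenvectors (1,1), (1,-5).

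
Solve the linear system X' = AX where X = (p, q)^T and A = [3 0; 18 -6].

Coefficient matrix A = [[3, 0], [18, -6]].
Characteristic polynomial det(A - λI) = λ^2 + 3λ - 18 = 0.
Eigenvalues λ = -6, 3.
For λ=-6: (A-λI) row 1 is [9, 0], so an eigenvector is (0, -1).
For λ=3: (A-λI) row 2 is [18, -9], so an eigenvector is (-1, -2).
General solution: c_1e^(-6t)(0,-1) + c_2e^(3t)(-1,-2).

p(t) = -c_2e^(3t), q(t) = -c_1e^(-6t) - 2c_2e^(3t)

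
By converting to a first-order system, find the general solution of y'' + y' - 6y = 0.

y(t) = C_1e^(2t) + C_2e^(-3t)

Let x_1 = y, x_2 = y'. Then x_1' = x_2 and x_2' = 6x_1 - x_2.
A = [[0,1],[6,-1]]; det(A-λI) = λ^2 + λ - 6.
Eigenvalues λ = 2, -3 with eigenvectors (1,2), (1,-3).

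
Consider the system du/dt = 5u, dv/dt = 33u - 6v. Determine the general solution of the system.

u(t) = K_1e^(5t), v(t) = 3K_1e^(5t) + K_2e^(-6t)

Coefficient matrix A = [[5, 0], [33, -6]].
Characteristic polynomial det(A - λI) = λ^2 + λ - 30 = 0.
Eigenvalues λ = 5, -6.
For λ=5: (A-λI) row 2 is [33, -11], so an eigenvector is (1, 3).
For λ=-6: (A-λI) row 1 is [11, 0], so an eigenvector is (0, 1).
General solution: K_1e^(5t)(1,3) + K_2e^(-6t)(0,1).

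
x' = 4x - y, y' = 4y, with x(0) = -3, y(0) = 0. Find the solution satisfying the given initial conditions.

x(t) = -3e^(4t), y(t) = 0

Coefficient matrix A = [[4, -1], [0, 4]].
Characteristic polynomial det(A - λI) = λ^2 - 8λ + 16 = 0.
Single eigenvalue λ = 4 with algebraic multiplicity 2.
Eigenvector v = (1,0); generalized eigenvector w with (A-λI)w=v is (-3,-1).
General solution: e^(4t)[K_1·v + K_2·(t·v + w)].
Applying x(0)=-3, y(0)=0 gives K_1=-3, K_2=0.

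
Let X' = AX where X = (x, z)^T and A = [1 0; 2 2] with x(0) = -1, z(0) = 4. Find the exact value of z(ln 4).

40

A = [[1,0],[2,2]]; eigenvalues λ = 2, 1.
Eigenvectors: (0,-1) for λ=2, (1,-2) for λ=1.
From the initial condition, c_1 = -2, c_2 = -1.
z(ln 4) = (-2)(4^2)(-1) + (-1)(4^1)(-2) = 40.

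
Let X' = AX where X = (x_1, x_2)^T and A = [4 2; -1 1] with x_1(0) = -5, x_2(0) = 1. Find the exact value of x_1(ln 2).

A = [[4,2],[-1,1]]; eigenvalues λ = 3, 2.
Eigenvectors: (2,-1) for λ=3, (-1,1) for λ=2.
From the initial condition, c_1 = -4, c_2 = -3.
x_1(ln 2) = (-4)(2^3)(2) + (-3)(2^2)(-1) = -52.

-52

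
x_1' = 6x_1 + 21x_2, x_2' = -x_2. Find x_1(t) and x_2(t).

x_1(t) = -3K_1e^(-t) + K_2e^(6t), x_2(t) = K_1e^(-t)

Coefficient matrix A = [[6, 21], [0, -1]].
Characteristic polynomial det(A - λI) = λ^2 - 5λ - 6 = 0.
Eigenvalues λ = -1, 6.
For λ=-1: (A-λI) row 1 is [7, 21], so an eigenvector is (-3, 1).
For λ=6: (A-λI) row 1 is [0, 21], so an eigenvector is (1, 0).
General solution: K_1e^(-t)(-3,1) + K_2e^(6t)(1,0).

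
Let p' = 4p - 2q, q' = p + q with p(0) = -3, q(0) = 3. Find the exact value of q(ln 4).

-240

A = [[4,-2],[1,1]]; eigenvalues λ = 2, 3.
Eigenvectors: (-1,-1) for λ=2, (2,1) for λ=3.
From the initial condition, c_1 = -9, c_2 = -6.
q(ln 4) = (-9)(4^2)(-1) + (-6)(4^3)(1) = -240.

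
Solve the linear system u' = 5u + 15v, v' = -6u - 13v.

Coefficient matrix A = [[5, 15], [-6, -13]].
Characteristic polynomial det(A - λI) = λ^2 + 8λ + 25 = 0.
Eigenvalues λ = -4 ± 3i (complex conjugate pair).
For λ=-4+3i: an eigenvector is (-1,1) - i(2,-1) = (-1 - 2i, 1 + i).
A real fundamental pair from Re and Im of e^((-4+3i)t)v: X_1 = e^(-4t)(cos(3t)·(-1,1) + sin(3t)·(2,-1)), X_2 = e^(-4t)(sin(3t)·(-1,1) - cos(3t)·(2,-1)).
General solution: C_1X_1 + C_2X_2.

u(t) = 2C_1e^(-4t)sin(3t) - C_1e^(-4t)cos(3t) - C_2e^(-4t)sin(3t) - 2C_2e^(-4t)cos(3t), v(t) = -C_1e^(-4t)sin(3t) + C_1e^(-4t)cos(3t) + C_2e^(-4t)sin(3t) + C_2e^(-4t)cos(3t)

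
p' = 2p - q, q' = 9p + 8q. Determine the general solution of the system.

p(t) = -C_1e^(5t) - C_2te^(5t), q(t) = 3C_1e^(5t) + 3C_2te^(5t) + C_2e^(5t)

Coefficient matrix A = [[2, -1], [9, 8]].
Characteristic polynomial det(A - λI) = λ^2 - 10λ + 25 = 0.
Single eigenvalue λ = 5 with algebraic multiplicity 2.
Eigenvector v = (-1,3); generalized eigenvector w with (A-λI)w=v is (0,1).
General solution: e^(5t)[C_1·v + C_2·(t·v + w)].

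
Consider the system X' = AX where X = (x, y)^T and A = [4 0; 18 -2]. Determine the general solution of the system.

Coefficient matrix A = [[4, 0], [18, -2]].
Characteristic polynomial det(A - λI) = λ^2 - 2λ - 8 = 0.
Eigenvalues λ = -2, 4.
For λ=-2: (A-λI) row 1 is [6, 0], so an eigenvector is (0, 1).
For λ=4: (A-λI) row 2 is [18, -6], so an eigenvector is (-1, -3).
General solution: c_1e^(-2t)(0,1) + c_2e^(4t)(-1,-3).

x(t) = -c_2e^(4t), y(t) = c_1e^(-2t) - 3c_2e^(4t)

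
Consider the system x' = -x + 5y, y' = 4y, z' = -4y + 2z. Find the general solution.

x(t) = C_2e^(4t) + C_3e^(-t), y(t) = C_2e^(4t), z(t) = C_1e^(2t) - 2C_2e^(4t)

Coefficient matrix A = [[-1, 5, 0], [0, 4, 0], [0, -4, 2]].
det(A - λI) = 0 gives eigenvalues λ = 2, 4, -1.
For λ=2: eigenvector (0,0,1).
For λ=4: eigenvector (1,1,-2).
For λ=-1: eigenvector (1,0,0).
General solution: C_1e^(2t)(0,0,1) + C_2e^(4t)(1,1,-2) + C_3e^(-t)(1,0,0).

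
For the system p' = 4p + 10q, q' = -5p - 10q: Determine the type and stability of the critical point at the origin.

A = [[4,10],[-5,-10]]; det(A-λI) = λ^2 + 6λ + 10.
λ = -3 ± i: negative real part.

stable spiral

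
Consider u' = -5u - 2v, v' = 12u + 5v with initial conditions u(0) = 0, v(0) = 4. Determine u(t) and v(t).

u(t) = -4e^(t) + 4e^(-t), v(t) = 12e^(t) - 8e^(-t)

Coefficient matrix A = [[-5, -2], [12, 5]].
Characteristic polynomial det(A - λI) = λ^2 - 1 = 0.
Eigenvalues λ = -1, 1.
For λ=-1: (A-λI) row 1 is [-4, -2], so an eigenvector is (-1, 2).
For λ=1: (A-λI) row 1 is [-6, -2], so an eigenvector is (-1, 3).
General solution: C_1e^(-t)(-1,2) + C_2e^(t)(-1,3).
Applying u(0)=0, v(0)=4 gives C_1=-4, C_2=4.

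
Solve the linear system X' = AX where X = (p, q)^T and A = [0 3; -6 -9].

p(t) = -K_1e^(-3t) + K_2e^(-6t), q(t) = K_1e^(-3t) - 2K_2e^(-6t)

Coefficient matrix A = [[0, 3], [-6, -9]].
Characteristic polynomial det(A - λI) = λ^2 + 9λ + 18 = 0.
Eigenvalues λ = -3, -6.
For λ=-3: (A-λI) row 1 is [3, 3], so an eigenvector is (-1, 1).
For λ=-6: (A-λI) row 1 is [6, 3], so an eigenvector is (1, -2).
General solution: K_1e^(-3t)(-1,1) + K_2e^(-6t)(1,-2).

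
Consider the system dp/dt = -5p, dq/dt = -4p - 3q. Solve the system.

p(t) = c_1e^(-5t), q(t) = 2c_1e^(-5t) + c_2e^(-3t)

Coefficient matrix A = [[-5, 0], [-4, -3]].
Characteristic polynomial det(A - λI) = λ^2 + 8λ + 15 = 0.
Eigenvalues λ = -5, -3.
For λ=-5: (A-λI) row 2 is [-4, 2], so an eigenvector is (1, 2).
For λ=-3: (A-λI) row 1 is [-2, 0], so an eigenvector is (0, 1).
General solution: c_1e^(-5t)(1,2) + c_2e^(-3t)(0,1).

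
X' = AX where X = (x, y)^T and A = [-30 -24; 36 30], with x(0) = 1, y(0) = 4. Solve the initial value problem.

Coefficient matrix A = [[-30, -24], [36, 30]].
Characteristic polynomial det(A - λI) = λ^2 - 36 = 0.
Eigenvalues λ = -6, 6.
For λ=-6: (A-λI) row 1 is [-24, -24], so an eigenvector is (-1, 1).
For λ=6: (A-λI) row 1 is [-36, -24], so an eigenvector is (2, -3).
General solution: c_1e^(-6t)(-1,1) + c_2e^(6t)(2,-3).
Applying x(0)=1, y(0)=4 gives c_1=-11, c_2=-5.

x(t) = -10e^(6t) + 11e^(-6t), y(t) = 15e^(6t) - 11e^(-6t)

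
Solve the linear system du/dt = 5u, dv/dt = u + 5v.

u(t) = -c_2e^(5t), v(t) = -c_1e^(5t) - c_2te^(5t) + 3c_2e^(5t)

Coefficient matrix A = [[5, 0], [1, 5]].
Characteristic polynomial det(A - λI) = λ^2 - 10λ + 25 = 0.
Single eigenvalue λ = 5 with algebraic multiplicity 2.
Eigenvector v = (0,-1); generalized eigenvector w with (A-λI)w=v is (-1,3).
General solution: e^(5t)[c_1·v + c_2·(t·v + w)].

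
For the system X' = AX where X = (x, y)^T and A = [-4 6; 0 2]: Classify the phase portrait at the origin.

A = [[-4,6],[0,2]]; det(A-λI) = λ^2 + 2λ - 8.
λ = 2, -4: opposite signs.

saddle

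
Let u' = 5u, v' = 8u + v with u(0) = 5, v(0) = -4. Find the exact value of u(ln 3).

1215

A = [[5,0],[8,1]]; eigenvalues λ = 5, 1.
Eigenvectors: (1,2) for λ=5, (0,1) for λ=1.
From the initial condition, c_1 = 5, c_2 = -14.
u(ln 3) = (5)(3^5)(1) + (-14)(3^1)(0) = 1215.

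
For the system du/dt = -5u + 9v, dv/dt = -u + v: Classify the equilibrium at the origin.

stable improper node

A = [[-5,9],[-1,1]]; det(A-λI) = λ^2 + 4λ + 4.
repeated λ = -2 with a single eigenvector.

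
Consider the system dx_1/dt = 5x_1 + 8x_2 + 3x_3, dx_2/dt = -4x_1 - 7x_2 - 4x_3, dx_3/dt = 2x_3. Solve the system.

x_1(t) = -C_1e^(-3t) - C_2e^(2t) - 2C_3e^(t), x_2(t) = C_1e^(-3t) + C_3e^(t), x_3(t) = C_2e^(2t)

Coefficient matrix A = [[5, 8, 3], [-4, -7, -4], [0, 0, 2]].
det(A - λI) = 0 gives eigenvalues λ = -3, 2, 1.
For λ=-3: eigenvector (-1,1,0).
For λ=2: eigenvector (-1,0,1).
For λ=1: eigenvector (-2,1,0).
General solution: C_1e^(-3t)(-1,1,0) + C_2e^(2t)(-1,0,1) + C_3e^(t)(-2,1,0).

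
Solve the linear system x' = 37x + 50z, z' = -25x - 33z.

Coefficient matrix A = [[37, 50], [-25, -33]].
Characteristic polynomial det(A - λI) = λ^2 - 4λ + 29 = 0.
Eigenvalues λ = 2 ± 5i (complex conjugate pair).
For λ=2+5i: an eigenvector is (3,-2) - i(1,-1) = (3 - i, -2 + i).
A real fundamental pair from Re and Im of e^((2+5i)t)v: X_1 = e^(2t)(cos(5t)·(3,-2) + sin(5t)·(1,-1)), X_2 = e^(2t)(sin(5t)·(3,-2) - cos(5t)·(1,-1)).
General solution: K_1X_1 + K_2X_2.

x(t) = K_1e^(2t)sin(5t) + 3K_1e^(2t)cos(5t) + 3K_2e^(2t)sin(5t) - K_2e^(2t)cos(5t), z(t) = -K_1e^(2t)sin(5t) - 2K_1e^(2t)cos(5t) - 2K_2e^(2t)sin(5t) + K_2e^(2t)cos(5t)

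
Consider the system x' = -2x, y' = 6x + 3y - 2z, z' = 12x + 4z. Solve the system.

Coefficient matrix A = [[-2, 0, 0], [6, 3, -2], [12, 0, 4]].
det(A - λI) = 0 gives eigenvalues λ = 4, -2, 3.
For λ=4: eigenvector (0,-2,1).
For λ=-2: eigenvector (-1,2,2).
For λ=3: eigenvector (0,1,0).
General solution: c_1e^(4t)(0,-2,1) + c_2e^(-2t)(-1,2,2) + c_3e^(3t)(0,1,0).

x(t) = -c_2e^(-2t), y(t) = -2c_1e^(4t) + 2c_2e^(-2t) + c_3e^(3t), z(t) = c_1e^(4t) + 2c_2e^(-2t)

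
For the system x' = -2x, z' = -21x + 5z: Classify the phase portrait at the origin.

saddle

A = [[-2,0],[-21,5]]; det(A-λI) = λ^2 - 3λ - 10.
λ = -2, 5: opposite signs.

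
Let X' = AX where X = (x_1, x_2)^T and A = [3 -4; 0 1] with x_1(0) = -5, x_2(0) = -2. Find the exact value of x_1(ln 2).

-16

A = [[3,-4],[0,1]]; eigenvalues λ = 1, 3.
Eigenvectors: (2,1) for λ=1, (1,0) for λ=3.
From the initial condition, c_1 = -2, c_2 = -1.
x_1(ln 2) = (-2)(2^1)(2) + (-1)(2^3)(1) = -16.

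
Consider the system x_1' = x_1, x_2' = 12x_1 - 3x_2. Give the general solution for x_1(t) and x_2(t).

x_1(t) = c_2e^(t), x_2(t) = -c_1e^(-3t) + 3c_2e^(t)

Coefficient matrix A = [[1, 0], [12, -3]].
Characteristic polynomial det(A - λI) = λ^2 + 2λ - 3 = 0.
Eigenvalues λ = -3, 1.
For λ=-3: (A-λI) row 1 is [4, 0], so an eigenvector is (0, -1).
For λ=1: (A-λI) row 2 is [12, -4], so an eigenvector is (1, 3).
General solution: c_1e^(-3t)(0,-1) + c_2e^(t)(1,3).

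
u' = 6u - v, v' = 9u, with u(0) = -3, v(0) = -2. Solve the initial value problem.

u(t) = -7te^(3t) - 3e^(3t), v(t) = -21te^(3t) - 2e^(3t)

Coefficient matrix A = [[6, -1], [9, 0]].
Characteristic polynomial det(A - λI) = λ^2 - 6λ + 9 = 0.
Single eigenvalue λ = 3 with algebraic multiplicity 2.
Eigenvector v = (1,3); generalized eigenvector w with (A-λI)w=v is (1,2).
General solution: e^(3t)[K_1·v + K_2·(t·v + w)].
Applying u(0)=-3, v(0)=-2 gives K_1=4, K_2=-7.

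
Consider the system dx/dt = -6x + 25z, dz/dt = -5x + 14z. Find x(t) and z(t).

Coefficient matrix A = [[-6, 25], [-5, 14]].
Characteristic polynomial det(A - λI) = λ^2 - 8λ + 41 = 0.
Eigenvalues λ = 4 ± 5i (complex conjugate pair).
For λ=4+5i: an eigenvector is (-2,-1) - i(-1,0) = (-2 + i, -1).
A real fundamental pair from Re and Im of e^((4+5i)t)v: X_1 = e^(4t)(cos(5t)·(-2,-1) + sin(5t)·(-1,0)), X_2 = e^(4t)(sin(5t)·(-2,-1) - cos(5t)·(-1,0)).
General solution: K_1X_1 + K_2X_2.

x(t) = -K_1e^(4t)sin(5t) - 2K_1e^(4t)cos(5t) - 2K_2e^(4t)sin(5t) + K_2e^(4t)cos(5t), z(t) = -K_1e^(4t)cos(5t) - K_2e^(4t)sin(5t)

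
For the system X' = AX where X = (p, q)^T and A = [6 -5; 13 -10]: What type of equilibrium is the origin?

stable spiral

A = [[6,-5],[13,-10]]; det(A-λI) = λ^2 + 4λ + 5.
λ = -2 ± i: negative real part.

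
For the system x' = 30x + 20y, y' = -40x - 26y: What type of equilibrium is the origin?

A = [[30,20],[-40,-26]]; det(A-λI) = λ^2 - 4λ + 20.
λ = 2 ± 4i: positive real part.

unstable spiral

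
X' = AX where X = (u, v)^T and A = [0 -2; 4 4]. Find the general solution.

u(t) = C_1e^(2t)sin(2t) - C_2e^(2t)cos(2t), v(t) = -C_1e^(2t)sin(2t) - C_1e^(2t)cos(2t) - C_2e^(2t)sin(2t) + C_2e^(2t)cos(2t)

Coefficient matrix A = [[0, -2], [4, 4]].
Characteristic polynomial det(A - λI) = λ^2 - 4λ + 8 = 0.
Eigenvalues λ = 2 ± 2i (complex conjugate pair).
For λ=2+2i: an eigenvector is (0,-1) - i(1,-1) = (0 - i, -1 + i).
A real fundamental pair from Re and Im of e^((2+2i)t)v: X_1 = e^(2t)(cos(2t)·(0,-1) + sin(2t)·(1,-1)), X_2 = e^(2t)(sin(2t)·(0,-1) - cos(2t)·(1,-1)).
General solution: C_1X_1 + C_2X_2.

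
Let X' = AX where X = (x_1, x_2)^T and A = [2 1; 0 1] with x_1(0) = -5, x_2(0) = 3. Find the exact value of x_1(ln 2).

-14

A = [[2,1],[0,1]]; eigenvalues λ = 2, 1.
Eigenvectors: (1,0) for λ=2, (-1,1) for λ=1.
From the initial condition, c_1 = -2, c_2 = 3.
x_1(ln 2) = (-2)(2^2)(1) + (3)(2^1)(-1) = -14.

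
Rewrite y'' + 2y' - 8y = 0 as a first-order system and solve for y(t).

y(t) = K_1e^(2t) + K_2e^(-4t)

Let x_1 = y, x_2 = y'. Then x_1' = x_2 and x_2' = 8x_1 - 2x_2.
A = [[0,1],[8,-2]]; det(A-λI) = λ^2 + 2λ - 8.
Eigenvalues λ = 2, -4 with eigenvectors (1,2), (1,-4).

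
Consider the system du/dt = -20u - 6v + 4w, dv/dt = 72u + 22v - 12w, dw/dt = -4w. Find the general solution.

Coefficient matrix A = [[-20, -6, 4], [72, 22, -12], [0, 0, -4]].
det(A - λI) = 0 gives eigenvalues λ = 4, -2, -4.
For λ=4: eigenvector (-1,4,0).
For λ=-2: eigenvector (-1,3,0).
For λ=-4: eigenvector (-2,6,1).
General solution: c_1e^(4t)(-1,4,0) + c_2e^(-2t)(-1,3,0) + c_3e^(-4t)(-2,6,1).

u(t) = -c_1e^(4t) - c_2e^(-2t) - 2c_3e^(-4t), v(t) = 4c_1e^(4t) + 3c_2e^(-2t) + 6c_3e^(-4t), w(t) = c_3e^(-4t)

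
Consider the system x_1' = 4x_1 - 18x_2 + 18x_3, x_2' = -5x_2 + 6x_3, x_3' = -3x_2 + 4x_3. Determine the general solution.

x_1(t) = c_1e^(4t) + 3c_2e^(-2t), x_2(t) = 2c_2e^(-2t) + c_3e^(t), x_3(t) = c_2e^(-2t) + c_3e^(t)

Coefficient matrix A = [[4, -18, 18], [0, -5, 6], [0, -3, 4]].
det(A - λI) = 0 gives eigenvalues λ = 4, -2, 1.
For λ=4: eigenvector (1,0,0).
For λ=-2: eigenvector (3,2,1).
For λ=1: eigenvector (0,1,1).
General solution: c_1e^(4t)(1,0,0) + c_2e^(-2t)(3,2,1) + c_3e^(t)(0,1,1).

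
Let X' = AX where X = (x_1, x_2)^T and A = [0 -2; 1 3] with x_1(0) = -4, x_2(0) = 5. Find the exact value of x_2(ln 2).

A = [[0,-2],[1,3]]; eigenvalues λ = 1, 2.
Eigenvectors: (2,-1) for λ=1, (1,-1) for λ=2.
From the initial condition, c_1 = 1, c_2 = -6.
x_2(ln 2) = (1)(2^1)(-1) + (-6)(2^2)(-1) = 22.

22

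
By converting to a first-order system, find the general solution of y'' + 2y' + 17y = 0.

Let x_1 = y, x_2 = y'. Then x_1' = x_2 and x_2' = -17x_1 - 2x_2.
A = [[0,1],[-17,-2]]; det(A-λI) = λ^2 + 2λ + 17.
Eigenvalues λ = -1 ± 4i.

y(t) = c_1e^(-t)cos(4t) + c_2e^(-t)sin(4t)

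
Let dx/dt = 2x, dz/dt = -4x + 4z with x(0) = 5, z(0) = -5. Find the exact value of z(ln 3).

-1125

A = [[2,0],[-4,4]]; eigenvalues λ = 2, 4.
Eigenvectors: (1,2) for λ=2, (0,-1) for λ=4.
From the initial condition, c_1 = 5, c_2 = 15.
z(ln 3) = (5)(3^2)(2) + (15)(3^4)(-1) = -1125.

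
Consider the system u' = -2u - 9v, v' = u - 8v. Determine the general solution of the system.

Coefficient matrix A = [[-2, -9], [1, -8]].
Characteristic polynomial det(A - λI) = λ^2 + 10λ + 25 = 0.
Single eigenvalue λ = -5 with algebraic multiplicity 2.
Eigenvector v = (-3,-1); generalized eigenvector w with (A-λI)w=v is (-1,0).
General solution: e^(-5t)[c_1·v + c_2·(t·v + w)].

u(t) = -3c_1e^(-5t) - 3c_2te^(-5t) - c_2e^(-5t), v(t) = -c_1e^(-5t) - c_2te^(-5t)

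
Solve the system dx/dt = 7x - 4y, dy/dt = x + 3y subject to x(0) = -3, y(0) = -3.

x(t) = 6te^(5t) - 3e^(5t), y(t) = 3te^(5t) - 3e^(5t)

Coefficient matrix A = [[7, -4], [1, 3]].
Characteristic polynomial det(A - λI) = λ^2 - 10λ + 25 = 0.
Single eigenvalue λ = 5 with algebraic multiplicity 2.
Eigenvector v = (2,1); generalized eigenvector w with (A-λI)w=v is (-3,-2).
General solution: e^(5t)[c_1·v + c_2·(t·v + w)].
Applying x(0)=-3, y(0)=-3 gives c_1=3, c_2=3.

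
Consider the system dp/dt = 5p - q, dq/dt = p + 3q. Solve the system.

p(t) = c_1e^(4t) + c_2te^(4t), q(t) = c_1e^(4t) + c_2te^(4t) - c_2e^(4t)

Coefficient matrix A = [[5, -1], [1, 3]].
Characteristic polynomial det(A - λI) = λ^2 - 8λ + 16 = 0.
Single eigenvalue λ = 4 with algebraic multiplicity 2.
Eigenvector v = (1,1); generalized eigenvector w with (A-λI)w=v is (0,-1).
General solution: e^(4t)[c_1·v + c_2·(t·v + w)].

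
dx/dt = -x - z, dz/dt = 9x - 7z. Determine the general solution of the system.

Coefficient matrix A = [[-1, -1], [9, -7]].
Characteristic polynomial det(A - λI) = λ^2 + 8λ + 16 = 0.
Single eigenvalue λ = -4 with algebraic multiplicity 2.
Eigenvector v = (-1,-3); generalized eigenvector w with (A-λI)w=v is (-1,-2).
General solution: e^(-4t)[C_1·v + C_2·(t·v + w)].

x(t) = -C_1e^(-4t) - C_2te^(-4t) - C_2e^(-4t), z(t) = -3C_1e^(-4t) - 3C_2te^(-4t) - 2C_2e^(-4t)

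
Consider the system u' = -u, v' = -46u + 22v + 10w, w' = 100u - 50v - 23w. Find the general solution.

u(t) = c_2e^(-t), v(t) = c_1e^(2t) + 2c_2e^(-t) - 2c_3e^(-3t), w(t) = -2c_1e^(2t) + 5c_3e^(-3t)

Coefficient matrix A = [[-1, 0, 0], [-46, 22, 10], [100, -50, -23]].
det(A - λI) = 0 gives eigenvalues λ = 2, -1, -3.
For λ=2: eigenvector (0,1,-2).
For λ=-1: eigenvector (1,2,0).
For λ=-3: eigenvector (0,-2,5).
General solution: c_1e^(2t)(0,1,-2) + c_2e^(-t)(1,2,0) + c_3e^(-3t)(0,-2,5).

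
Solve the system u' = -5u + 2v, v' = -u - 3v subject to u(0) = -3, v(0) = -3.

u(t) = -3e^(-4t)sin(t) - 3e^(-4t)cos(t), v(t) = -3e^(-4t)cos(t)

Coefficient matrix A = [[-5, 2], [-1, -3]].
Characteristic polynomial det(A - λI) = λ^2 + 8λ + 17 = 0.
Eigenvalues λ = -4 ± i (complex conjugate pair).
For λ=-4+i: an eigenvector is (1,0) - i(-1,-1) = (1 + i, 0 + i).
A real fundamental pair from Re and Im of e^((-4+i)t)v: X_1 = e^(-4t)(cos(t)·(1,0) + sin(t)·(-1,-1)), X_2 = e^(-4t)(sin(t)·(1,0) - cos(t)·(-1,-1)).
General solution: C_1X_1 + C_2X_2.
Applying u(0)=-3, v(0)=-3 gives C_1=0, C_2=-3.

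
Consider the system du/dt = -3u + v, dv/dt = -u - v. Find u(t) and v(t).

Coefficient matrix A = [[-3, 1], [-1, -1]].
Characteristic polynomial det(A - λI) = λ^2 + 4λ + 4 = 0.
Single eigenvalue λ = -2 with algebraic multiplicity 2.
Eigenvector v = (-1,-1); generalized eigenvector w with (A-λI)w=v is (-2,-3).
General solution: e^(-2t)[C_1·v + C_2·(t·v + w)].

u(t) = -C_1e^(-2t) - C_2te^(-2t) - 2C_2e^(-2t), v(t) = -C_1e^(-2t) - C_2te^(-2t) - 3C_2e^(-2t)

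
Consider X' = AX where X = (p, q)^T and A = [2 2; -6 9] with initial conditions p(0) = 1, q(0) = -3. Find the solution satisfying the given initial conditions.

p(t) = -9e^(6t) + 10e^(5t), q(t) = -18e^(6t) + 15e^(5t)

Coefficient matrix A = [[2, 2], [-6, 9]].
Characteristic polynomial det(A - λI) = λ^2 - 11λ + 30 = 0.
Eigenvalues λ = 5, 6.
For λ=5: (A-λI) row 1 is [-3, 2], so an eigenvector is (2, 3).
For λ=6: (A-λI) row 1 is [-4, 2], so an eigenvector is (1, 2).
General solution: c_1e^(5t)(2,3) + c_2e^(6t)(1,2).
Applying p(0)=1, q(0)=-3 gives c_1=5, c_2=-9.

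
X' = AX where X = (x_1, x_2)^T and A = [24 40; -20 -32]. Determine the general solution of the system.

x_1(t) = 3c_1e^(-4t)sin(4t) - c_1e^(-4t)cos(4t) - c_2e^(-4t)sin(4t) - 3c_2e^(-4t)cos(4t), x_2(t) = -2c_1e^(-4t)sin(4t) + c_1e^(-4t)cos(4t) + c_2e^(-4t)sin(4t) + 2c_2e^(-4t)cos(4t)

Coefficient matrix A = [[24, 40], [-20, -32]].
Characteristic polynomial det(A - λI) = λ^2 + 8λ + 32 = 0.
Eigenvalues λ = -4 ± 4i (complex conjugate pair).
For λ=-4+4i: an eigenvector is (-1,1) - i(3,-2) = (-1 - 3i, 1 + 2i).
A real fundamental pair from Re and Im of e^((-4+4i)t)v: X_1 = e^(-4t)(cos(4t)·(-1,1) + sin(4t)·(3,-2)), X_2 = e^(-4t)(sin(4t)·(-1,1) - cos(4t)·(3,-2)).
General solution: c_1X_1 + c_2X_2.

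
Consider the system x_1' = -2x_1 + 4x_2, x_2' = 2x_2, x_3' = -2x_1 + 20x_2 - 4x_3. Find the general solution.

Coefficient matrix A = [[-2, 4, 0], [0, 2, 0], [-2, 20, -4]].
det(A - λI) = 0 gives eigenvalues λ = -4, 2, -2.
For λ=-4: eigenvector (0,0,1).
For λ=2: eigenvector (1,1,3).
For λ=-2: eigenvector (1,0,-1).
General solution: C_1e^(-4t)(0,0,1) + C_2e^(2t)(1,1,3) + C_3e^(-2t)(1,0,-1).

x_1(t) = C_2e^(2t) + C_3e^(-2t), x_2(t) = C_2e^(2t), x_3(t) = C_1e^(-4t) + 3C_2e^(2t) - C_3e^(-2t)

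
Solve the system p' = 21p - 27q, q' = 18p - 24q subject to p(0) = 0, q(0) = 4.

Coefficient matrix A = [[21, -27], [18, -24]].
Characteristic polynomial det(A - λI) = λ^2 + 3λ - 18 = 0.
Eigenvalues λ = 3, -6.
For λ=3: (A-λI) row 1 is [18, -27], so an eigenvector is (3, 2).
For λ=-6: (A-λI) row 1 is [27, -27], so an eigenvector is (1, 1).
General solution: c_1e^(3t)(3,2) + c_2e^(-6t)(1,1).
Applying p(0)=0, q(0)=4 gives c_1=-4, c_2=12.

p(t) = -12e^(3t) + 12e^(-6t), q(t) = -8e^(3t) + 12e^(-6t)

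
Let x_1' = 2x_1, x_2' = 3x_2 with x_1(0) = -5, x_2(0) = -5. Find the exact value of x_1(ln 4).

A = [[2,0],[0,3]]; eigenvalues λ = 3, 2.
Eigenvectors: (0,-1) for λ=3, (1,0) for λ=2.
From the initial condition, c_1 = 5, c_2 = -5.
x_1(ln 4) = (5)(4^3)(0) + (-5)(4^2)(1) = -80.

-80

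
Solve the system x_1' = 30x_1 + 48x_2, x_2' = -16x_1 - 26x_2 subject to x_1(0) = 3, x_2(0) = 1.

x_1(t) = 18e^(6t) - 15e^(-2t), x_2(t) = -9e^(6t) + 10e^(-2t)

Coefficient matrix A = [[30, 48], [-16, -26]].
Characteristic polynomial det(A - λI) = λ^2 - 4λ - 12 = 0.
Eigenvalues λ = -2, 6.
For λ=-2: (A-λI) row 1 is [32, 48], so an eigenvector is (3, -2).
For λ=6: (A-λI) row 1 is [24, 48], so an eigenvector is (2, -1).
General solution: c_1e^(-2t)(3,-2) + c_2e^(6t)(2,-1).
Applying x_1(0)=3, x_2(0)=1 gives c_1=-5, c_2=9.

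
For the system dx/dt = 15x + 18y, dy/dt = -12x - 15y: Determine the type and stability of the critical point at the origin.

A = [[15,18],[-12,-15]]; det(A-λI) = λ^2 - 9.
λ = 3, -3: opposite signs.

saddle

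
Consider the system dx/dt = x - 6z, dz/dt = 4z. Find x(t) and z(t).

x(t) = 2c_1e^(4t) - c_2e^(t), z(t) = -c_1e^(4t)

Coefficient matrix A = [[1, -6], [0, 4]].
Characteristic polynomial det(A - λI) = λ^2 - 5λ + 4 = 0.
Eigenvalues λ = 4, 1.
For λ=4: (A-λI) row 1 is [-3, -6], so an eigenvector is (2, -1).
For λ=1: (A-λI) row 1 is [0, -6], so an eigenvector is (-1, 0).
General solution: c_1e^(4t)(2,-1) + c_2e^(t)(-1,0).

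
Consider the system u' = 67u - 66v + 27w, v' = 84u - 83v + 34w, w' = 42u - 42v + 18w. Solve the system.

u(t) = C_1e^(t) - 3C_2e^(-3t) + 5C_3e^(4t), v(t) = C_1e^(t) - 4C_2e^(-3t) + 6C_3e^(4t), w(t) = -2C_2e^(-3t) + 3C_3e^(4t)

Coefficient matrix A = [[67, -66, 27], [84, -83, 34], [42, -42, 18]].
det(A - λI) = 0 gives eigenvalues λ = 1, -3, 4.
For λ=1: eigenvector (1,1,0).
For λ=-3: eigenvector (-3,-4,-2).
For λ=4: eigenvector (5,6,3).
General solution: C_1e^(t)(1,1,0) + C_2e^(-3t)(-3,-4,-2) + C_3e^(4t)(5,6,3).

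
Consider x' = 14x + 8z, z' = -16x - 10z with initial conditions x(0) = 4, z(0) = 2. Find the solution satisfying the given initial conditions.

x(t) = 10e^(6t) - 6e^(-2t), z(t) = -10e^(6t) + 12e^(-2t)

Coefficient matrix A = [[14, 8], [-16, -10]].
Characteristic polynomial det(A - λI) = λ^2 - 4λ - 12 = 0.
Eigenvalues λ = -2, 6.
For λ=-2: (A-λI) row 1 is [16, 8], so an eigenvector is (-1, 2).
For λ=6: (A-λI) row 1 is [8, 8], so an eigenvector is (1, -1).
General solution: C_1e^(-2t)(-1,2) + C_2e^(6t)(1,-1).
Applying x(0)=4, z(0)=2 gives C_1=6, C_2=10.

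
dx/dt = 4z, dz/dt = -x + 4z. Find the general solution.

x(t) = -2c_1e^(2t) - 2c_2te^(2t) + 3c_2e^(2t), z(t) = -c_1e^(2t) - c_2te^(2t) + c_2e^(2t)

Coefficient matrix A = [[0, 4], [-1, 4]].
Characteristic polynomial det(A - λI) = λ^2 - 4λ + 4 = 0.
Single eigenvalue λ = 2 with algebraic multiplicity 2.
Eigenvector v = (-2,-1); generalized eigenvector w with (A-λI)w=v is (3,1).
General solution: e^(2t)[c_1·v + c_2·(t·v + w)].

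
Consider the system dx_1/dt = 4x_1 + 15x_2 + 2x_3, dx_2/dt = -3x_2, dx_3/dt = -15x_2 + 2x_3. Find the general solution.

x_1(t) = -c_1e^(4t) - 3c_2e^(-3t) + c_3e^(2t), x_2(t) = c_2e^(-3t), x_3(t) = 3c_2e^(-3t) - c_3e^(2t)

Coefficient matrix A = [[4, 15, 2], [0, -3, 0], [0, -15, 2]].
det(A - λI) = 0 gives eigenvalues λ = 4, -3, 2.
For λ=4: eigenvector (-1,0,0).
For λ=-3: eigenvector (-3,1,3).
For λ=2: eigenvector (1,0,-1).
General solution: c_1e^(4t)(-1,0,0) + c_2e^(-3t)(-3,1,3) + c_3e^(2t)(1,0,-1).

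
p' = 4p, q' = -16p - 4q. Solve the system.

p(t) = c_1e^(4t), q(t) = -2c_1e^(4t) + c_2e^(-4t)

Coefficient matrix A = [[4, 0], [-16, -4]].
Characteristic polynomial det(A - λI) = λ^2 - 16 = 0.
Eigenvalues λ = 4, -4.
For λ=4: (A-λI) row 2 is [-16, -8], so an eigenvector is (1, -2).
For λ=-4: (A-λI) row 1 is [8, 0], so an eigenvector is (0, 1).
General solution: c_1e^(4t)(1,-2) + c_2e^(-4t)(0,1).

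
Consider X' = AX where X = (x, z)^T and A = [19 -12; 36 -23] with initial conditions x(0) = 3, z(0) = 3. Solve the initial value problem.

Coefficient matrix A = [[19, -12], [36, -23]].
Characteristic polynomial det(A - λI) = λ^2 + 4λ - 5 = 0.
Eigenvalues λ = 1, -5.
For λ=1: (A-λI) row 1 is [18, -12], so an eigenvector is (2, 3).
For λ=-5: (A-λI) row 1 is [24, -12], so an eigenvector is (-1, -2).
General solution: c_1e^(t)(2,3) + c_2e^(-5t)(-1,-2).
Applying x(0)=3, z(0)=3 gives c_1=3, c_2=3.

x(t) = 6e^(t) - 3e^(-5t), z(t) = 9e^(t) - 6e^(-5t)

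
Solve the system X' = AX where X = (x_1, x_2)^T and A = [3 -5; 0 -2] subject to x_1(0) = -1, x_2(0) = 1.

x_1(t) = -2e^(3t) + e^(-2t), x_2(t) = e^(-2t)

Coefficient matrix A = [[3, -5], [0, -2]].
Characteristic polynomial det(A - λI) = λ^2 - λ - 6 = 0.
Eigenvalues λ = -2, 3.
For λ=-2: (A-λI) row 1 is [5, -5], so an eigenvector is (1, 1).
For λ=3: (A-λI) row 1 is [0, -5], so an eigenvector is (-1, 0).
General solution: C_1e^(-2t)(1,1) + C_2e^(3t)(-1,0).
Applying x_1(0)=-1, x_2(0)=1 gives C_1=1, C_2=2.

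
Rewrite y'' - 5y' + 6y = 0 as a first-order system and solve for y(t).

y(t) = c_1e^(3t) + c_2e^(2t)

Let x_1 = y, x_2 = y'. Then x_1' = x_2 and x_2' = -6x_1 + 5x_2.
A = [[0,1],[-6,5]]; det(A-λI) = λ^2 - 5λ + 6.
Eigenvalues λ = 3, 2 with eigenvectors (1,3), (1,2).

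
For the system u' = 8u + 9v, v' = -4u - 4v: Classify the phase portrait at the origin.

unstable improper node

A = [[8,9],[-4,-4]]; det(A-λI) = λ^2 - 4λ + 4.
repeated λ = 2 with a single eigenvector.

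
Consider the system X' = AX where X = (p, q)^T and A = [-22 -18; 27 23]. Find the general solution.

p(t) = -2C_1e^(5t) - C_2e^(-4t), q(t) = 3C_1e^(5t) + C_2e^(-4t)

Coefficient matrix A = [[-22, -18], [27, 23]].
Characteristic polynomial det(A - λI) = λ^2 - λ - 20 = 0.
Eigenvalues λ = 5, -4.
For λ=5: (A-λI) row 1 is [-27, -18], so an eigenvector is (-2, 3).
For λ=-4: (A-λI) row 1 is [-18, -18], so an eigenvector is (-1, 1).
General solution: C_1e^(5t)(-2,3) + C_2e^(-4t)(-1,1).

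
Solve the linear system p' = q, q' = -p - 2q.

p(t) = -K_1e^(-t) - K_2te^(-t), q(t) = K_1e^(-t) + K_2te^(-t) - K_2e^(-t)

Coefficient matrix A = [[0, 1], [-1, -2]].
Characteristic polynomial det(A - λI) = λ^2 + 2λ + 1 = 0.
Single eigenvalue λ = -1 with algebraic multiplicity 2.
Eigenvector v = (-1,1); generalized eigenvector w with (A-λI)w=v is (0,-1).
General solution: e^(-t)[K_1·v + K_2·(t·v + w)].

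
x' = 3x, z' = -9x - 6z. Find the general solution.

x(t) = -K_2e^(3t), z(t) = -K_1e^(-6t) + K_2e^(3t)

Coefficient matrix A = [[3, 0], [-9, -6]].
Characteristic polynomial det(A - λI) = λ^2 + 3λ - 18 = 0.
Eigenvalues λ = -6, 3.
For λ=-6: (A-λI) row 1 is [9, 0], so an eigenvector is (0, -1).
For λ=3: (A-λI) row 2 is [-9, -9], so an eigenvector is (-1, 1).
General solution: K_1e^(-6t)(0,-1) + K_2e^(3t)(-1,1).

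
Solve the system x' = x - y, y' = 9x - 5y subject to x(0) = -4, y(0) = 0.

Coefficient matrix A = [[1, -1], [9, -5]].
Characteristic polynomial det(A - λI) = λ^2 + 4λ + 4 = 0.
Single eigenvalue λ = -2 with algebraic multiplicity 2.
Eigenvector v = (-1,-3); generalized eigenvector w with (A-λI)w=v is (-1,-2).
General solution: e^(-2t)[K_1·v + K_2·(t·v + w)].
Applying x(0)=-4, y(0)=0 gives K_1=-8, K_2=12.

x(t) = -12te^(-2t) - 4e^(-2t), y(t) = -36te^(-2t)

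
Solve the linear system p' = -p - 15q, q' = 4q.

Coefficient matrix A = [[-1, -15], [0, 4]].
Characteristic polynomial det(A - λI) = λ^2 - 3λ - 4 = 0.
Eigenvalues λ = 4, -1.
For λ=4: (A-λI) row 1 is [-5, -15], so an eigenvector is (3, -1).
For λ=-1: (A-λI) row 1 is [0, -15], so an eigenvector is (-1, 0).
General solution: c_1e^(4t)(3,-1) + c_2e^(-t)(-1,0).

p(t) = 3c_1e^(4t) - c_2e^(-t), q(t) = -c_1e^(4t)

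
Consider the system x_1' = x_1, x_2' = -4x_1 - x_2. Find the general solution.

x_1(t) = c_1e^(t), x_2(t) = -2c_1e^(t) + c_2e^(-t)

Coefficient matrix A = [[1, 0], [-4, -1]].
Characteristic polynomial det(A - λI) = λ^2 - 1 = 0.
Eigenvalues λ = 1, -1.
For λ=1: (A-λI) row 2 is [-4, -2], so an eigenvector is (1, -2).
For λ=-1: (A-λI) row 1 is [2, 0], so an eigenvector is (0, 1).
General solution: c_1e^(t)(1,-2) + c_2e^(-t)(0,1).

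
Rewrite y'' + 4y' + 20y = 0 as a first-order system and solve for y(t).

y(t) = C_1e^(-2t)cos(4t) + C_2e^(-2t)sin(4t)

Let x_1 = y, x_2 = y'. Then x_1' = x_2 and x_2' = -20x_1 - 4x_2.
A = [[0,1],[-20,-4]]; det(A-λI) = λ^2 + 4λ + 20.
Eigenvalues λ = -2 ± 4i.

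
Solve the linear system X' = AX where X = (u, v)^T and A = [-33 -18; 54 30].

Coefficient matrix A = [[-33, -18], [54, 30]].
Characteristic polynomial det(A - λI) = λ^2 + 3λ - 18 = 0.
Eigenvalues λ = 3, -6.
For λ=3: (A-λI) row 1 is [-36, -18], so an eigenvector is (1, -2).
For λ=-6: (A-λI) row 1 is [-27, -18], so an eigenvector is (2, -3).
General solution: C_1e^(3t)(1,-2) + C_2e^(-6t)(2,-3).

u(t) = C_1e^(3t) + 2C_2e^(-6t), v(t) = -2C_1e^(3t) - 3C_2e^(-6t)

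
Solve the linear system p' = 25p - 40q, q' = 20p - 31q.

Coefficient matrix A = [[25, -40], [20, -31]].
Characteristic polynomial det(A - λI) = λ^2 + 6λ + 25 = 0.
Eigenvalues λ = -3 ± 4i (complex conjugate pair).
For λ=-3+4i: an eigenvector is (-1,-1) - i(3,2) = (-1 - 3i, -1 - 2i).
A real fundamental pair from Re and Im of e^((-3+4i)t)v: X_1 = e^(-3t)(cos(4t)·(-1,-1) + sin(4t)·(3,2)), X_2 = e^(-3t)(sin(4t)·(-1,-1) - cos(4t)·(3,2)).
General solution: K_1X_1 + K_2X_2.

p(t) = 3K_1e^(-3t)sin(4t) - K_1e^(-3t)cos(4t) - K_2e^(-3t)sin(4t) - 3K_2e^(-3t)cos(4t), q(t) = 2K_1e^(-3t)sin(4t) - K_1e^(-3t)cos(4t) - K_2e^(-3t)sin(4t) - 2K_2e^(-3t)cos(4t)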